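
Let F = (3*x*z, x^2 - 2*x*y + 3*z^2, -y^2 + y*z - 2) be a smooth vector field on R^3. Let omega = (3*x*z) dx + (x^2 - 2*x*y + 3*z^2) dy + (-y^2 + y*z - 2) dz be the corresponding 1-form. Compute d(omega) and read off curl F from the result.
d(omega) = (-2*y - 5*z) dy ∧ dz + (3*x) dz ∧ dx + (2*x - 2*y) dx ∧ dy; curl F = (-2*y - 5*z, 3*x, 2*x - 2*y)

d omega = sum_{i<j} (∂f_j/∂x_i - ∂f_i/∂x_j) dx_i ∧ dx_j. Under the identification (dy ∧ dz, dz ∧ dx, dx ∧ dy) ↔ (e_x, e_y, e_z), the coefficients are exactly the components of curl F. Compute:
  ∂R/∂y - ∂Q/∂z = (-2*y + z) - (6*z) = -2*y - 5*z
  ∂P/∂z - ∂R/∂x = (3*x) - (0) = 3*x
  ∂Q/∂x - ∂P/∂y = (2*x - 2*y) - (0) = 2*x - 2*y.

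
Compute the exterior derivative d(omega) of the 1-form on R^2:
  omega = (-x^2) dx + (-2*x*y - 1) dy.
d(omega) = (-2*y) dx ∧ dy

For a 1-form omega = sum_i f_i dx_i, the exterior derivative is
  d(omega) = sum_{i < j} (∂f_j/∂x_i - ∂f_i/∂x_j) dx_i ∧ dx_j.
  coefficient of dx ∧ dy: ∂f_2/∂x - ∂f_1/∂y = ∂(-2*x*y - 1)/∂x - ∂(-x^2)/∂y = -2*y
Assembling: d(omega) = (-2*y) dx ∧ dy.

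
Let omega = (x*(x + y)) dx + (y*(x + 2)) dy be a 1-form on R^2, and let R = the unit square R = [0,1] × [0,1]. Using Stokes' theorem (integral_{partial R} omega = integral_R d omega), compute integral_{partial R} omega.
integral_(partial R) omega = 0

Stokes: integral_partial_R omega = integral_R d omega with d omega = (∂Q/∂x - ∂P/∂y) dx ∧ dy.
  ∂Q/∂x = y
  ∂P/∂y = x
  integrand = ∂Q/∂x - ∂P/∂y = -x + y.
Integrating over R: integral_0^1 integral_0^1 (-x + y) dx dy = 0.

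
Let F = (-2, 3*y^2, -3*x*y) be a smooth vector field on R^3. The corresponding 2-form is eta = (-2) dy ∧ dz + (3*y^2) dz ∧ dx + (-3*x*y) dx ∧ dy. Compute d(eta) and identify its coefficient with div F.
d(eta) = (6*y) dx ∧ dy ∧ dz; div F = 6*y

For a 2-form in R^3 of the form above, applying d gives a 3-form with coefficient ∂P/∂x + ∂Q/∂y + ∂R/∂z:
  ∂P/∂x = 0
  ∂Q/∂y = 6*y
  ∂R/∂z = 0
Sum = 6*y, which is exactly div F.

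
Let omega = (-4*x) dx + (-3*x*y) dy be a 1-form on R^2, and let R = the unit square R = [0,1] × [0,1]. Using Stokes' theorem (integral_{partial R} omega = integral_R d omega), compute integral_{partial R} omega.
integral_(partial R) omega = -3/2

Stokes: integral_partial_R omega = integral_R d omega with d omega = (∂Q/∂x - ∂P/∂y) dx ∧ dy.
  ∂Q/∂x = -3*y
  ∂P/∂y = 0
  integrand = ∂Q/∂x - ∂P/∂y = -3*y.
Integrating over R: integral_0^1 integral_0^1 (-3*y) dx dy = -3/2.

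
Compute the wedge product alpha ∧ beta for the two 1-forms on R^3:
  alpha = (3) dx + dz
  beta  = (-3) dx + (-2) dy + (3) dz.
alpha ∧ beta = (-6) dx ∧ dy + (12) dx ∧ dz + (2) dy ∧ dz

Distribute the wedge, using dx_i ∧ dx_j = -dx_j ∧ dx_i and dx_i ∧ dx_i = 0. For each pair (i, j) with i < j, the coefficient of dx_i ∧ dx_j in alpha ∧ beta is (alpha_i * beta_j - alpha_j * beta_i). Collecting: alpha ∧ beta = (-6) dx ∧ dy + (12) dx ∧ dz + (2) dy ∧ dz.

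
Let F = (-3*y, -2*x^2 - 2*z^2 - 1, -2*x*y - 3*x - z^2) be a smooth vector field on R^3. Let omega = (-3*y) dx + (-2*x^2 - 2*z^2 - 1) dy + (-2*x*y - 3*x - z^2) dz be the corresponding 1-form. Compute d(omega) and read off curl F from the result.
d(omega) = (-2*x + 4*z) dy ∧ dz + (2*y + 3) dz ∧ dx + (3 - 4*x) dx ∧ dy; curl F = (-2*x + 4*z, 2*y + 3, 3 - 4*x)

d omega = sum_{i<j} (∂f_j/∂x_i - ∂f_i/∂x_j) dx_i ∧ dx_j. Under the identification (dy ∧ dz, dz ∧ dx, dx ∧ dy) ↔ (e_x, e_y, e_z), the coefficients are exactly the components of curl F. Compute:
  ∂R/∂y - ∂Q/∂z = (-2*x) - (-4*z) = -2*x + 4*z
  ∂P/∂z - ∂R/∂x = (0) - (-2*y - 3) = 2*y + 3
  ∂Q/∂x - ∂P/∂y = (-4*x) - (-3) = 3 - 4*x.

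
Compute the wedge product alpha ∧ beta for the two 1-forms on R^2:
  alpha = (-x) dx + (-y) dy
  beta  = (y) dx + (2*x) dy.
alpha ∧ beta = (-2*x^2 + y^2) dx ∧ dy

Distribute the wedge, using dx_i ∧ dx_j = -dx_j ∧ dx_i and dx_i ∧ dx_i = 0. For each pair (i, j) with i < j, the coefficient of dx_i ∧ dx_j in alpha ∧ beta is (alpha_i * beta_j - alpha_j * beta_i). Collecting: alpha ∧ beta = (-2*x^2 + y^2) dx ∧ dy.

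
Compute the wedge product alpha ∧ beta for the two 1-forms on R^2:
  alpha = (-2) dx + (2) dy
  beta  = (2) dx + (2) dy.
alpha ∧ beta = (-8) dx ∧ dy

Distribute the wedge, using dx_i ∧ dx_j = -dx_j ∧ dx_i and dx_i ∧ dx_i = 0. For each pair (i, j) with i < j, the coefficient of dx_i ∧ dx_j in alpha ∧ beta is (alpha_i * beta_j - alpha_j * beta_i). Collecting: alpha ∧ beta = (-8) dx ∧ dy.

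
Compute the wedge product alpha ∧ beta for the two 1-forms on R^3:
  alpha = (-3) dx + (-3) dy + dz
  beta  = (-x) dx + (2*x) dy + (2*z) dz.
alpha ∧ beta = (-9*x) dx ∧ dy + (x - 6*z) dx ∧ dz + (-2*x - 6*z) dy ∧ dz

Distribute the wedge, using dx_i ∧ dx_j = -dx_j ∧ dx_i and dx_i ∧ dx_i = 0. For each pair (i, j) with i < j, the coefficient of dx_i ∧ dx_j in alpha ∧ beta is (alpha_i * beta_j - alpha_j * beta_i). Collecting: alpha ∧ beta = (-9*x) dx ∧ dy + (x - 6*z) dx ∧ dz + (-2*x - 6*z) dy ∧ dz.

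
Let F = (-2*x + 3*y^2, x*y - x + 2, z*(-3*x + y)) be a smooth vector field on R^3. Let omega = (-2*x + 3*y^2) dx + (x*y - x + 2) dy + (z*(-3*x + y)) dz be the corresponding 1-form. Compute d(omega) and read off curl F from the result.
d(omega) = (z) dy ∧ dz + (3*z) dz ∧ dx + (-5*y - 1) dx ∧ dy; curl F = (z, 3*z, -5*y - 1)

d omega = sum_{i<j} (∂f_j/∂x_i - ∂f_i/∂x_j) dx_i ∧ dx_j. Under the identification (dy ∧ dz, dz ∧ dx, dx ∧ dy) ↔ (e_x, e_y, e_z), the coefficients are exactly the components of curl F. Compute:
  ∂R/∂y - ∂Q/∂z = (z) - (0) = z
  ∂P/∂z - ∂R/∂x = (0) - (-3*z) = 3*z
  ∂Q/∂x - ∂P/∂y = (y - 1) - (6*y) = -5*y - 1.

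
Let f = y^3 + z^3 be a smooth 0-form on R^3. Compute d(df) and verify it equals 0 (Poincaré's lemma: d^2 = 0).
d(df) = 0

Step 1: df = sum_i (∂f/∂x_i) dx_i = (0) dx + (3*y^2) dy + (3*z^2) dz.
Step 2: Apply d again. Using the 1-form formula, the coefficient of dx ∧ dy in d(df) is ∂^2 f/∂x ∂y - ∂^2 f/∂y ∂x = (0) - (0) = 0 (equality of mixed partials for smooth f).
Similarly for dx ∧ dz and dy ∧ dz — all coefficients vanish. So d(df) = 0.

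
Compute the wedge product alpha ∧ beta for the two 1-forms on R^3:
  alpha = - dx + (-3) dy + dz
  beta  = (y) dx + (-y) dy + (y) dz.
alpha ∧ beta = (4*y) dx ∧ dy + (-2*y) dx ∧ dz + (-2*y) dy ∧ dz

Distribute the wedge, using dx_i ∧ dx_j = -dx_j ∧ dx_i and dx_i ∧ dx_i = 0. For each pair (i, j) with i < j, the coefficient of dx_i ∧ dx_j in alpha ∧ beta is (alpha_i * beta_j - alpha_j * beta_i). Collecting: alpha ∧ beta = (4*y) dx ∧ dy + (-2*y) dx ∧ dz + (-2*y) dy ∧ dz.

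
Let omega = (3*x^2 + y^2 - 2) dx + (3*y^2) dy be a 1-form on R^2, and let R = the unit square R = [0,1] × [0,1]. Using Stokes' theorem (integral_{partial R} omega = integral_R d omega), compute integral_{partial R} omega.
integral_(partial R) omega = -1

Stokes: integral_partial_R omega = integral_R d omega with d omega = (∂Q/∂x - ∂P/∂y) dx ∧ dy.
  ∂Q/∂x = 0
  ∂P/∂y = 2*y
  integrand = ∂Q/∂x - ∂P/∂y = -2*y.
Integrating over R: integral_0^1 integral_0^1 (-2*y) dx dy = -1.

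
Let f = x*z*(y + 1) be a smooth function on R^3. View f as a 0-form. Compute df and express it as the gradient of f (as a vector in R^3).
df = (z*(y + 1)) dx + (x*z) dy + (x*(y + 1)) dz; grad f = (z*(y + 1), x*z, x*(y + 1))

For a 0-form f, d f = (∂f/∂x) dx + (∂f/∂y) dy + (∂f/∂z) dz. The components of the vector representation are exactly the entries of grad f in Cartesian coordinates:
  ∂f/∂x = z*(y + 1)
  ∂f/∂y = x*z
  ∂f/∂z = x*(y + 1).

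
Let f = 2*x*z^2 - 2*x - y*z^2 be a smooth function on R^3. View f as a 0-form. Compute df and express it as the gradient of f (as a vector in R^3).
df = (2*z^2 - 2) dx + (-z^2) dy + (2*z*(2*x - y)) dz; grad f = (2*z^2 - 2, -z^2, 2*z*(2*x - y))

For a 0-form f, d f = (∂f/∂x) dx + (∂f/∂y) dy + (∂f/∂z) dz. The components of the vector representation are exactly the entries of grad f in Cartesian coordinates:
  ∂f/∂x = 2*z^2 - 2
  ∂f/∂y = -z^2
  ∂f/∂z = 2*z*(2*x - y).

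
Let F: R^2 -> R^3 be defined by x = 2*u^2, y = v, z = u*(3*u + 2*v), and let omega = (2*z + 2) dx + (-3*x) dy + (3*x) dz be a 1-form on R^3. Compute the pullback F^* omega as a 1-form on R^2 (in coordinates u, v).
F^* omega = (4*u*(15*u^2 + 7*u*v + 2)) du + (u^2*(12*u - 6)) dv

Using F^*(f dg) = (f ∘ F) d(g ∘ F), substitute each coordinate x_i by F_i(u, v) in f_i, and replace dx_i by d F_i = (∂F_i/∂u) du + (∂F_i/∂v) dv.
  For the x component: f_1(F) = 6*u^2 + 4*u*v + 2; d F_1 = (4*u) du + (0) dv
  For the y component: f_2(F) = -6*u^2; d F_2 = (0) du + (1) dv
  For the z component: f_3(F) = 6*u^2; d F_3 = (6*u + 2*v) du + (2*u) dv
Combining and collecting du, dv coefficients:
  coeff of du: 4*u*(15*u^2 + 7*u*v + 2)
  coeff of dv: u^2*(12*u - 6)
F^* omega = (4*u*(15*u^2 + 7*u*v + 2)) du + (u^2*(12*u - 6)) dv.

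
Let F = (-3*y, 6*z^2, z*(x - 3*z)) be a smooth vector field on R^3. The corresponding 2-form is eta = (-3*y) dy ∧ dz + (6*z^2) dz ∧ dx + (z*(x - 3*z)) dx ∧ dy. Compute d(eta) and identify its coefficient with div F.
d(eta) = (x - 6*z) dx ∧ dy ∧ dz; div F = x - 6*z

For a 2-form in R^3 of the form above, applying d gives a 3-form with coefficient ∂P/∂x + ∂Q/∂y + ∂R/∂z:
  ∂P/∂x = 0
  ∂Q/∂y = 0
  ∂R/∂z = x - 6*z
Sum = x - 6*z, which is exactly div F.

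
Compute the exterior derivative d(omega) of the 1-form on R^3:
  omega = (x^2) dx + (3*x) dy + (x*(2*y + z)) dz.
d(omega) = (3) dx ∧ dy + (2*y + z) dx ∧ dz + (2*x) dy ∧ dz

For a 1-form omega = sum_i f_i dx_i, the exterior derivative is
  d(omega) = sum_{i < j} (∂f_j/∂x_i - ∂f_i/∂x_j) dx_i ∧ dx_j.
  coefficient of dx ∧ dy: ∂f_2/∂x - ∂f_1/∂y = ∂(3*x)/∂x - ∂(x^2)/∂y = 3
  coefficient of dx ∧ dz: ∂f_3/∂x - ∂f_1/∂z = ∂(x*(2*y + z))/∂x - ∂(x^2)/∂z = 2*y + z
  coefficient of dy ∧ dz: ∂f_3/∂y - ∂f_2/∂z = ∂(x*(2*y + z))/∂y - ∂(3*x)/∂z = 2*x
Assembling: d(omega) = (3) dx ∧ dy + (2*y + z) dx ∧ dz + (2*x) dy ∧ dz.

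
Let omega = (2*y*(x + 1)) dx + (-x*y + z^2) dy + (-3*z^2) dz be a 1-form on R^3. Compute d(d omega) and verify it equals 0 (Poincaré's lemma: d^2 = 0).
d(d omega) = 0

Step 1: d omega = sum_{i<j} (∂f_j/∂x_i - ∂f_i/∂x_j) dx_i ∧ dx_j:
  coeff of dx ∧ dy: -2*x - y - 2
  coeff of dx ∧ dz: 0
  coeff of dy ∧ dz: -2*z
Step 2: Apply d again to each 2-form coefficient. The only possible 3-form in R^3 is dx ∧ dy ∧ dz, with coefficient
  ∂(coeff of dy∧dz)/∂x - ∂(coeff of dx∧dz)/∂y + ∂(coeff of dx∧dy)/∂z
  = ∂/∂x (-2*z) - ∂/∂y (0) + ∂/∂z (-2*x - y - 2).
Each of these terms simplifies to sums of mixed partials that cancel in pairs. The result is 0 (by equality of mixed partials for smooth functions — Schwarz / Clairaut).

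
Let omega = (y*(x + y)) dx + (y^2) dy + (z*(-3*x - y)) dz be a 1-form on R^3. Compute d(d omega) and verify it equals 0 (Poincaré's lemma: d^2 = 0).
d(d omega) = 0

Step 1: d omega = sum_{i<j} (∂f_j/∂x_i - ∂f_i/∂x_j) dx_i ∧ dx_j:
  coeff of dx ∧ dy: -x - 2*y
  coeff of dx ∧ dz: -3*z
  coeff of dy ∧ dz: -z
Step 2: Apply d again to each 2-form coefficient. The only possible 3-form in R^3 is dx ∧ dy ∧ dz, with coefficient
  ∂(coeff of dy∧dz)/∂x - ∂(coeff of dx∧dz)/∂y + ∂(coeff of dx∧dy)/∂z
  = ∂/∂x (-z) - ∂/∂y (-3*z) + ∂/∂z (-x - 2*y).
Each of these terms simplifies to sums of mixed partials that cancel in pairs. The result is 0 (by equality of mixed partials for smooth functions — Schwarz / Clairaut).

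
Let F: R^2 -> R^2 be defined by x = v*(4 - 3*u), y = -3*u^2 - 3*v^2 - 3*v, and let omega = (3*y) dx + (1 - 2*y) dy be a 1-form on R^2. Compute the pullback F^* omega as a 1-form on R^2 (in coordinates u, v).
F^* omega = (-36*u^3 + 27*u^2*v - 36*u*v^2 - 36*u*v - 6*u + 27*v^3 + 27*v^2) du + (27*u^3 - 36*u^2*v - 54*u^2 + 27*u*v^2 + 27*u*v - 36*v^3 - 90*v^2 - 60*v - 3) dv

Using F^*(f dg) = (f ∘ F) d(g ∘ F), substitute each coordinate x_i by F_i(u, v) in f_i, and replace dx_i by d F_i = (∂F_i/∂u) du + (∂F_i/∂v) dv.
  For the x component: f_1(F) = -9*u^2 - 9*v^2 - 9*v; d F_1 = (-3*v) du + (4 - 3*u) dv
  For the y component: f_2(F) = 6*u^2 + 6*v^2 + 6*v + 1; d F_2 = (-6*u) du + (-6*v - 3) dv
Combining and collecting du, dv coefficients:
  coeff of du: -36*u^3 + 27*u^2*v - 36*u*v^2 - 36*u*v - 6*u + 27*v^3 + 27*v^2
  coeff of dv: 27*u^3 - 36*u^2*v - 54*u^2 + 27*u*v^2 + 27*u*v - 36*v^3 - 90*v^2 - 60*v - 3
F^* omega = (-36*u^3 + 27*u^2*v - 36*u*v^2 - 36*u*v - 6*u + 27*v^3 + 27*v^2) du + (27*u^3 - 36*u^2*v - 54*u^2 + 27*u*v^2 + 27*u*v - 36*v^3 - 90*v^2 - 60*v - 3) dv.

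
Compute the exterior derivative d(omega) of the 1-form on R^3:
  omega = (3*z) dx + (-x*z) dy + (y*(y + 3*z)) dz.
d(omega) = (-z) dx ∧ dy + (-3) dx ∧ dz + (x + 2*y + 3*z) dy ∧ dz

For a 1-form omega = sum_i f_i dx_i, the exterior derivative is
  d(omega) = sum_{i < j} (∂f_j/∂x_i - ∂f_i/∂x_j) dx_i ∧ dx_j.
  coefficient of dx ∧ dy: ∂f_2/∂x - ∂f_1/∂y = ∂(-x*z)/∂x - ∂(3*z)/∂y = -z
  coefficient of dx ∧ dz: ∂f_3/∂x - ∂f_1/∂z = ∂(y*(y + 3*z))/∂x - ∂(3*z)/∂z = -3
  coefficient of dy ∧ dz: ∂f_3/∂y - ∂f_2/∂z = ∂(y*(y + 3*z))/∂y - ∂(-x*z)/∂z = x + 2*y + 3*z
Assembling: d(omega) = (-z) dx ∧ dy + (-3) dx ∧ dz + (x + 2*y + 3*z) dy ∧ dz.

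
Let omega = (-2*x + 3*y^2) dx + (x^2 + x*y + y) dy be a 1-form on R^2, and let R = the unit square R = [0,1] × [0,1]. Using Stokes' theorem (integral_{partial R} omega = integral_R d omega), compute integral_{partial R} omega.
integral_(partial R) omega = -3/2

Stokes: integral_partial_R omega = integral_R d omega with d omega = (∂Q/∂x - ∂P/∂y) dx ∧ dy.
  ∂Q/∂x = 2*x + y
  ∂P/∂y = 6*y
  integrand = ∂Q/∂x - ∂P/∂y = 2*x - 5*y.
Integrating over R: integral_0^1 integral_0^1 (2*x - 5*y) dx dy = -3/2.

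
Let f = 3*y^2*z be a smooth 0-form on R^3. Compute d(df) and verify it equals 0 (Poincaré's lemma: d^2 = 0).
d(df) = 0

Step 1: df = sum_i (∂f/∂x_i) dx_i = (0) dx + (6*y*z) dy + (3*y^2) dz.
Step 2: Apply d again. Using the 1-form formula, the coefficient of dx ∧ dy in d(df) is ∂^2 f/∂x ∂y - ∂^2 f/∂y ∂x = (0) - (0) = 0 (equality of mixed partials for smooth f).
Similarly for dx ∧ dz and dy ∧ dz — all coefficients vanish. So d(df) = 0.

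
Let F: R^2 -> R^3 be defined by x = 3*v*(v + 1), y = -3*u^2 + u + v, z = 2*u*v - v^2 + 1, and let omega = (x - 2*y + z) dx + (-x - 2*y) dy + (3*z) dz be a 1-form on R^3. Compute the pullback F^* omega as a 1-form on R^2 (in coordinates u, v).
F^* omega = (-36*u^3 + 18*u^2 + 30*u*v^2 + 30*u*v - 2*u - 6*v^3 - 3*v^2 + v) du + (48*u^2*v + 24*u^2 - 6*u*v^2 - 6*u*v - 2*u + 18*v^3 + 9*v^2 - 2*v + 3) dv

Using F^*(f dg) = (f ∘ F) d(g ∘ F), substitute each coordinate x_i by F_i(u, v) in f_i, and replace dx_i by d F_i = (∂F_i/∂u) du + (∂F_i/∂v) dv.
  For the x component: f_1(F) = 6*u^2 + 2*u*v - 2*u + 2*v^2 + v + 1; d F_1 = (0) du + (6*v + 3) dv
  For the y component: f_2(F) = 6*u^2 - 2*u - 3*v^2 - 5*v; d F_2 = (1 - 6*u) du + (1) dv
  For the z component: f_3(F) = 6*u*v - 3*v^2 + 3; d F_3 = (2*v) du + (2*u - 2*v) dv
Combining and collecting du, dv coefficients:
  coeff of du: -36*u^3 + 18*u^2 + 30*u*v^2 + 30*u*v - 2*u - 6*v^3 - 3*v^2 + v
  coeff of dv: 48*u^2*v + 24*u^2 - 6*u*v^2 - 6*u*v - 2*u + 18*v^3 + 9*v^2 - 2*v + 3
F^* omega = (-36*u^3 + 18*u^2 + 30*u*v^2 + 30*u*v - 2*u - 6*v^3 - 3*v^2 + v) du + (48*u^2*v + 24*u^2 - 6*u*v^2 - 6*u*v - 2*u + 18*v^3 + 9*v^2 - 2*v + 3) dv.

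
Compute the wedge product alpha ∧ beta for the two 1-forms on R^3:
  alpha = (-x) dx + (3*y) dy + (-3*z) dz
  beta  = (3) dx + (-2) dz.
alpha ∧ beta = (2*x + 9*z) dx ∧ dz + (-9*y) dx ∧ dy + (-6*y) dy ∧ dz

Distribute the wedge, using dx_i ∧ dx_j = -dx_j ∧ dx_i and dx_i ∧ dx_i = 0. For each pair (i, j) with i < j, the coefficient of dx_i ∧ dx_j in alpha ∧ beta is (alpha_i * beta_j - alpha_j * beta_i). Collecting: alpha ∧ beta = (2*x + 9*z) dx ∧ dz + (-9*y) dx ∧ dy + (-6*y) dy ∧ dz.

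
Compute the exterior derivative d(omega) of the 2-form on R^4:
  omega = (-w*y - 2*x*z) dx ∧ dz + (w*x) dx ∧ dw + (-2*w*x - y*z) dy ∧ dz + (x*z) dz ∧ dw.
d(omega) = (-w) dx ∧ dy ∧ dz + (-y + z) dx ∧ dz ∧ dw + (-2*x) dy ∧ dz ∧ dw

For a 2-form omega = sum_{i<j} g_{ij} dx_i ∧ dx_j, the exterior derivative is
  d(omega) = sum_{i<j} d(g_{ij}) ∧ dx_i ∧ dx_j = sum_{i<j, k} (∂g_{ij}/∂x_k) dx_k ∧ dx_i ∧ dx_j.
Expand each term, using dx_k ∧ dx_i ∧ dx_j = sgn(permutation) dx_{(a)} ∧ dx_{(b)} ∧ dx_{(c)} with (a < b < c) sorted:
  d(-w*y - 2*x*z) includes (∂/∂y)(-w*y - 2*x*z) dy = (-w) dy, which multiplied by dx ∧ dz gives (w) dx ∧ dy ∧ dz
  d(-w*y - 2*x*z) includes (∂/∂w)(-w*y - 2*x*z) dw = (-y) dw, which multiplied by dx ∧ dz gives (-y) dx ∧ dz ∧ dw
  d(-2*w*x - y*z) includes (∂/∂x)(-2*w*x - y*z) dx = (-2*w) dx, which multiplied by dy ∧ dz gives (-2*w) dx ∧ dy ∧ dz
  d(-2*w*x - y*z) includes (∂/∂w)(-2*w*x - y*z) dw = (-2*x) dw, which multiplied by dy ∧ dz gives (-2*x) dy ∧ dz ∧ dw
  d(x*z) includes (∂/∂x)(x*z) dx = (z) dx, which multiplied by dz ∧ dw gives (z) dx ∧ dz ∧ dw
Collecting like 3-forms: d(omega) = (-w) dx ∧ dy ∧ dz + (-y + z) dx ∧ dz ∧ dw + (-2*x) dy ∧ dz ∧ dw.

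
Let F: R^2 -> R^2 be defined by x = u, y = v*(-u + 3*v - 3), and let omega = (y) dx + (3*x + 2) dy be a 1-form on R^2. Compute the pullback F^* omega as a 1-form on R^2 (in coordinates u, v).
F^* omega = (v*(-4*u + 3*v - 5)) du + (-3*u^2 + 18*u*v - 11*u + 12*v - 6) dv

Using F^*(f dg) = (f ∘ F) d(g ∘ F), substitute each coordinate x_i by F_i(u, v) in f_i, and replace dx_i by d F_i = (∂F_i/∂u) du + (∂F_i/∂v) dv.
  For the x component: f_1(F) = v*(-u + 3*v - 3); d F_1 = (1) du + (0) dv
  For the y component: f_2(F) = 3*u + 2; d F_2 = (-v) du + (-u + 6*v - 3) dv
Combining and collecting du, dv coefficients:
  coeff of du: v*(-4*u + 3*v - 5)
  coeff of dv: -3*u^2 + 18*u*v - 11*u + 12*v - 6
F^* omega = (v*(-4*u + 3*v - 5)) du + (-3*u^2 + 18*u*v - 11*u + 12*v - 6) dv.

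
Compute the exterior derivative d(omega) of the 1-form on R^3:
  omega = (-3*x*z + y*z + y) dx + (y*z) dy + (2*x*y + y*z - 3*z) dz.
d(omega) = (-z - 1) dx ∧ dy + (3*x + y) dx ∧ dz + (2*x - y + z) dy ∧ dz

For a 1-form omega = sum_i f_i dx_i, the exterior derivative is
  d(omega) = sum_{i < j} (∂f_j/∂x_i - ∂f_i/∂x_j) dx_i ∧ dx_j.
  coefficient of dx ∧ dy: ∂f_2/∂x - ∂f_1/∂y = ∂(y*z)/∂x - ∂(-3*x*z + y*z + y)/∂y = -z - 1
  coefficient of dx ∧ dz: ∂f_3/∂x - ∂f_1/∂z = ∂(2*x*y + y*z - 3*z)/∂x - ∂(-3*x*z + y*z + y)/∂z = 3*x + y
  coefficient of dy ∧ dz: ∂f_3/∂y - ∂f_2/∂z = ∂(2*x*y + y*z - 3*z)/∂y - ∂(y*z)/∂z = 2*x - y + z
Assembling: d(omega) = (-z - 1) dx ∧ dy + (3*x + y) dx ∧ dz + (2*x - y + z) dy ∧ dz.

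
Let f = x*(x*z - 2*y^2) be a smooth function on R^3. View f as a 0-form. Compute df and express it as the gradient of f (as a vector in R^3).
df = (2*x*z - 2*y^2) dx + (-4*x*y) dy + (x^2) dz; grad f = (2*x*z - 2*y^2, -4*x*y, x^2)

For a 0-form f, d f = (∂f/∂x) dx + (∂f/∂y) dy + (∂f/∂z) dz. The components of the vector representation are exactly the entries of grad f in Cartesian coordinates:
  ∂f/∂x = 2*x*z - 2*y^2
  ∂f/∂y = -4*x*y
  ∂f/∂z = x^2.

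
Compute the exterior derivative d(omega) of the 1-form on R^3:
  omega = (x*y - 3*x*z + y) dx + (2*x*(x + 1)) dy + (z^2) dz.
d(omega) = (3*x + 1) dx ∧ dy + (3*x) dx ∧ dz

For a 1-form omega = sum_i f_i dx_i, the exterior derivative is
  d(omega) = sum_{i < j} (∂f_j/∂x_i - ∂f_i/∂x_j) dx_i ∧ dx_j.
  coefficient of dx ∧ dy: ∂f_2/∂x - ∂f_1/∂y = ∂(2*x*(x + 1))/∂x - ∂(x*y - 3*x*z + y)/∂y = 3*x + 1
  coefficient of dx ∧ dz: ∂f_3/∂x - ∂f_1/∂z = ∂(z^2)/∂x - ∂(x*y - 3*x*z + y)/∂z = 3*x
Assembling: d(omega) = (3*x + 1) dx ∧ dy + (3*x) dx ∧ dz.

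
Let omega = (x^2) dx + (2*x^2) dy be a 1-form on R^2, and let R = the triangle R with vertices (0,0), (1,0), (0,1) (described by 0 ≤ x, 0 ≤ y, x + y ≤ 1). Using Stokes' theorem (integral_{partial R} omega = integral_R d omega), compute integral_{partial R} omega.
integral_(partial R) omega = 2/3

Stokes: integral_partial_R omega = integral_R d omega with d omega = (∂Q/∂x - ∂P/∂y) dx ∧ dy.
  ∂Q/∂x = 4*x
  ∂P/∂y = 0
  integrand = ∂Q/∂x - ∂P/∂y = 4*x.
Integrating over R: integral_0^1 integral_0^{1-x} (4*x) dy dx = 2/3.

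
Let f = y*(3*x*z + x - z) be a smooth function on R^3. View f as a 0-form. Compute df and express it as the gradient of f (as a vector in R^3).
df = (y*(3*z + 1)) dx + (3*x*z + x - z) dy + (y*(3*x - 1)) dz; grad f = (y*(3*z + 1), 3*x*z + x - z, y*(3*x - 1))

For a 0-form f, d f = (∂f/∂x) dx + (∂f/∂y) dy + (∂f/∂z) dz. The components of the vector representation are exactly the entries of grad f in Cartesian coordinates:
  ∂f/∂x = y*(3*z + 1)
  ∂f/∂y = 3*x*z + x - z
  ∂f/∂z = y*(3*x - 1).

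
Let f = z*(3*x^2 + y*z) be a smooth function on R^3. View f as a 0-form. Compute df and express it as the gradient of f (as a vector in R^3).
df = (6*x*z) dx + (z^2) dy + (3*x^2 + 2*y*z) dz; grad f = (6*x*z, z^2, 3*x^2 + 2*y*z)

For a 0-form f, d f = (∂f/∂x) dx + (∂f/∂y) dy + (∂f/∂z) dz. The components of the vector representation are exactly the entries of grad f in Cartesian coordinates:
  ∂f/∂x = 6*x*z
  ∂f/∂y = z^2
  ∂f/∂z = 3*x^2 + 2*y*z.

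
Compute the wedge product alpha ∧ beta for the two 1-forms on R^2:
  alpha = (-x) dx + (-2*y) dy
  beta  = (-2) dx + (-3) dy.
alpha ∧ beta = (3*x - 4*y) dx ∧ dy

Distribute the wedge, using dx_i ∧ dx_j = -dx_j ∧ dx_i and dx_i ∧ dx_i = 0. For each pair (i, j) with i < j, the coefficient of dx_i ∧ dx_j in alpha ∧ beta is (alpha_i * beta_j - alpha_j * beta_i). Collecting: alpha ∧ beta = (3*x - 4*y) dx ∧ dy.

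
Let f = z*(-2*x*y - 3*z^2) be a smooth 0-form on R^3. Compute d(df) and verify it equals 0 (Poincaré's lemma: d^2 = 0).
d(df) = 0

Step 1: df = sum_i (∂f/∂x_i) dx_i = (-2*y*z) dx + (-2*x*z) dy + (-2*x*y - 9*z^2) dz.
Step 2: Apply d again. Using the 1-form formula, the coefficient of dx ∧ dy in d(df) is ∂^2 f/∂x ∂y - ∂^2 f/∂y ∂x = (-2*z) - (-2*z) = 0 (equality of mixed partials for smooth f).
Similarly for dx ∧ dz and dy ∧ dz — all coefficients vanish. So d(df) = 0.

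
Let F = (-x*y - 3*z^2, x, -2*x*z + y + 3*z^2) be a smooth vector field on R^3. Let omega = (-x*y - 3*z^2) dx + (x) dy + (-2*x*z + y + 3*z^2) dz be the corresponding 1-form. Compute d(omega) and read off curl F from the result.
d(omega) = (1) dy ∧ dz + (-4*z) dz ∧ dx + (x + 1) dx ∧ dy; curl F = (1, -4*z, x + 1)

d omega = sum_{i<j} (∂f_j/∂x_i - ∂f_i/∂x_j) dx_i ∧ dx_j. Under the identification (dy ∧ dz, dz ∧ dx, dx ∧ dy) ↔ (e_x, e_y, e_z), the coefficients are exactly the components of curl F. Compute:
  ∂R/∂y - ∂Q/∂z = (1) - (0) = 1
  ∂P/∂z - ∂R/∂x = (-6*z) - (-2*z) = -4*z
  ∂Q/∂x - ∂P/∂y = (1) - (-x) = x + 1.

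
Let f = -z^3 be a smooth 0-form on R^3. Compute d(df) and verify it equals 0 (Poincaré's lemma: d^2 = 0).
d(df) = 0

Step 1: df = sum_i (∂f/∂x_i) dx_i = (0) dx + (0) dy + (-3*z^2) dz.
Step 2: Apply d again. Using the 1-form formula, the coefficient of dx ∧ dy in d(df) is ∂^2 f/∂x ∂y - ∂^2 f/∂y ∂x = (0) - (0) = 0 (equality of mixed partials for smooth f).
Similarly for dx ∧ dz and dy ∧ dz — all coefficients vanish. So d(df) = 0.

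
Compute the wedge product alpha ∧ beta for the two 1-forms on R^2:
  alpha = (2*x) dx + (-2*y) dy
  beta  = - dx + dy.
alpha ∧ beta = (2*x - 2*y) dx ∧ dy

Distribute the wedge, using dx_i ∧ dx_j = -dx_j ∧ dx_i and dx_i ∧ dx_i = 0. For each pair (i, j) with i < j, the coefficient of dx_i ∧ dx_j in alpha ∧ beta is (alpha_i * beta_j - alpha_j * beta_i). Collecting: alpha ∧ beta = (2*x - 2*y) dx ∧ dy.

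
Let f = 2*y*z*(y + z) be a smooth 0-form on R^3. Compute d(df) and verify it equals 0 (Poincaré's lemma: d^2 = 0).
d(df) = 0

Step 1: df = sum_i (∂f/∂x_i) dx_i = (0) dx + (2*z*(2*y + z)) dy + (2*y*(y + 2*z)) dz.
Step 2: Apply d again. Using the 1-form formula, the coefficient of dx ∧ dy in d(df) is ∂^2 f/∂x ∂y - ∂^2 f/∂y ∂x = (0) - (0) = 0 (equality of mixed partials for smooth f).
Similarly for dx ∧ dz and dy ∧ dz — all coefficients vanish. So d(df) = 0.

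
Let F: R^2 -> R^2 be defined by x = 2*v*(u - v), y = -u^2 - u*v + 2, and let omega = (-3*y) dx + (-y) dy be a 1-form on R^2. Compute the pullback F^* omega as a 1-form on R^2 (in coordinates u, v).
F^* omega = (-2*u^3 + 3*u^2*v + 5*u*v^2 + 4*u - 10*v) du + (5*u^3 - 7*u^2*v - 12*u*v^2 - 10*u + 24*v) dv

Using F^*(f dg) = (f ∘ F) d(g ∘ F), substitute each coordinate x_i by F_i(u, v) in f_i, and replace dx_i by d F_i = (∂F_i/∂u) du + (∂F_i/∂v) dv.
  For the x component: f_1(F) = 3*u^2 + 3*u*v - 6; d F_1 = (2*v) du + (2*u - 4*v) dv
  For the y component: f_2(F) = u^2 + u*v - 2; d F_2 = (-2*u - v) du + (-u) dv
Combining and collecting du, dv coefficients:
  coeff of du: -2*u^3 + 3*u^2*v + 5*u*v^2 + 4*u - 10*v
  coeff of dv: 5*u^3 - 7*u^2*v - 12*u*v^2 - 10*u + 24*v
F^* omega = (-2*u^3 + 3*u^2*v + 5*u*v^2 + 4*u - 10*v) du + (5*u^3 - 7*u^2*v - 12*u*v^2 - 10*u + 24*v) dv.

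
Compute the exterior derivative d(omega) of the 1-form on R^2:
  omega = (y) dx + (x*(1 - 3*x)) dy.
d(omega) = (-6*x) dx ∧ dy

For a 1-form omega = sum_i f_i dx_i, the exterior derivative is
  d(omega) = sum_{i < j} (∂f_j/∂x_i - ∂f_i/∂x_j) dx_i ∧ dx_j.
  coefficient of dx ∧ dy: ∂f_2/∂x - ∂f_1/∂y = ∂(x*(1 - 3*x))/∂x - ∂(y)/∂y = -6*x
Assembling: d(omega) = (-6*x) dx ∧ dy.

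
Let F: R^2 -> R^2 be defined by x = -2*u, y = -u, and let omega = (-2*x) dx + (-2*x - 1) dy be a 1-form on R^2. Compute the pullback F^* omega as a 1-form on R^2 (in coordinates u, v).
F^* omega = (1 - 12*u) du

Using F^*(f dg) = (f ∘ F) d(g ∘ F), substitute each coordinate x_i by F_i(u, v) in f_i, and replace dx_i by d F_i = (∂F_i/∂u) du + (∂F_i/∂v) dv.
  For the x component: f_1(F) = 4*u; d F_1 = (-2) du + (0) dv
  For the y component: f_2(F) = 4*u - 1; d F_2 = (-1) du + (0) dv
Combining and collecting du, dv coefficients:
  coeff of du: 1 - 12*u
  coeff of dv: 0
F^* omega = (1 - 12*u) du.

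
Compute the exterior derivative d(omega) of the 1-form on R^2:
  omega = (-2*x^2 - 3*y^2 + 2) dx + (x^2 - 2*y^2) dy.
d(omega) = (2*x + 6*y) dx ∧ dy

For a 1-form omega = sum_i f_i dx_i, the exterior derivative is
  d(omega) = sum_{i < j} (∂f_j/∂x_i - ∂f_i/∂x_j) dx_i ∧ dx_j.
  coefficient of dx ∧ dy: ∂f_2/∂x - ∂f_1/∂y = ∂(x^2 - 2*y^2)/∂x - ∂(-2*x^2 - 3*y^2 + 2)/∂y = 2*x + 6*y
Assembling: d(omega) = (2*x + 6*y) dx ∧ dy.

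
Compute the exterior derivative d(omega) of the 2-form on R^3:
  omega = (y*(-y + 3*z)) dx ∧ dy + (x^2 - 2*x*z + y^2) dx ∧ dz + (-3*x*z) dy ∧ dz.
d(omega) = (y - 3*z) dx ∧ dy ∧ dz

For a 2-form omega = sum_{i<j} g_{ij} dx_i ∧ dx_j, the exterior derivative is
  d(omega) = sum_{i<j} d(g_{ij}) ∧ dx_i ∧ dx_j = sum_{i<j, k} (∂g_{ij}/∂x_k) dx_k ∧ dx_i ∧ dx_j.
Expand each term, using dx_k ∧ dx_i ∧ dx_j = sgn(permutation) dx_{(a)} ∧ dx_{(b)} ∧ dx_{(c)} with (a < b < c) sorted:
  d(y*(-y + 3*z)) includes (∂/∂z)(y*(-y + 3*z)) dz = (3*y) dz, which multiplied by dx ∧ dy gives (3*y) dx ∧ dy ∧ dz
  d(x^2 - 2*x*z + y^2) includes (∂/∂y)(x^2 - 2*x*z + y^2) dy = (2*y) dy, which multiplied by dx ∧ dz gives (-2*y) dx ∧ dy ∧ dz
  d(-3*x*z) includes (∂/∂x)(-3*x*z) dx = (-3*z) dx, which multiplied by dy ∧ dz gives (-3*z) dx ∧ dy ∧ dz
Collecting like 3-forms: d(omega) = (y - 3*z) dx ∧ dy ∧ dz.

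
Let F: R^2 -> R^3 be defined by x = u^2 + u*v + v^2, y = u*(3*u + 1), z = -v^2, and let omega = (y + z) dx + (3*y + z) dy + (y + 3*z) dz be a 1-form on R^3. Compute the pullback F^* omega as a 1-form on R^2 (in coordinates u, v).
F^* omega = (60*u^3 + 3*u^2*v + 29*u^2 - 8*u*v^2 + u*v + 3*u - v^3 - v^2) du + (3*u^3 + u^2 - u*v^2 + 4*v^3) dv

Using F^*(f dg) = (f ∘ F) d(g ∘ F), substitute each coordinate x_i by F_i(u, v) in f_i, and replace dx_i by d F_i = (∂F_i/∂u) du + (∂F_i/∂v) dv.
  For the x component: f_1(F) = 3*u^2 + u - v^2; d F_1 = (2*u + v) du + (u + 2*v) dv
  For the y component: f_2(F) = 9*u^2 + 3*u - v^2; d F_2 = (6*u + 1) du + (0) dv
  For the z component: f_3(F) = 3*u^2 + u - 3*v^2; d F_3 = (0) du + (-2*v) dv
Combining and collecting du, dv coefficients:
  coeff of du: 60*u^3 + 3*u^2*v + 29*u^2 - 8*u*v^2 + u*v + 3*u - v^3 - v^2
  coeff of dv: 3*u^3 + u^2 - u*v^2 + 4*v^3
F^* omega = (60*u^3 + 3*u^2*v + 29*u^2 - 8*u*v^2 + u*v + 3*u - v^3 - v^2) du + (3*u^3 + u^2 - u*v^2 + 4*v^3) dv.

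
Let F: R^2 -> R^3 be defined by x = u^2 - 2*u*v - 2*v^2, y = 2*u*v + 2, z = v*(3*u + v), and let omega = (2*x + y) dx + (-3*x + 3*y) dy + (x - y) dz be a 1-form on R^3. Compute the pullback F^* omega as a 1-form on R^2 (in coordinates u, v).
F^* omega = (4*u^3 - 11*u^2*v + 8*u*v^2 + 4*u + 14*v^3 + 2*v) du + (-7*u^3 + 10*u^2*v + 14*u*v^2 + 2*u + 12*v^3 - 12*v) dv

Using F^*(f dg) = (f ∘ F) d(g ∘ F), substitute each coordinate x_i by F_i(u, v) in f_i, and replace dx_i by d F_i = (∂F_i/∂u) du + (∂F_i/∂v) dv.
  For the x component: f_1(F) = 2*u^2 - 2*u*v - 4*v^2 + 2; d F_1 = (2*u - 2*v) du + (-2*u - 4*v) dv
  For the y component: f_2(F) = -3*u^2 + 12*u*v + 6*v^2 + 6; d F_2 = (2*v) du + (2*u) dv
  For the z component: f_3(F) = u^2 - 4*u*v - 2*v^2 - 2; d F_3 = (3*v) du + (3*u + 2*v) dv
Combining and collecting du, dv coefficients:
  coeff of du: 4*u^3 - 11*u^2*v + 8*u*v^2 + 4*u + 14*v^3 + 2*v
  coeff of dv: -7*u^3 + 10*u^2*v + 14*u*v^2 + 2*u + 12*v^3 - 12*v
F^* omega = (4*u^3 - 11*u^2*v + 8*u*v^2 + 4*u + 14*v^3 + 2*v) du + (-7*u^3 + 10*u^2*v + 14*u*v^2 + 2*u + 12*v^3 - 12*v) dv.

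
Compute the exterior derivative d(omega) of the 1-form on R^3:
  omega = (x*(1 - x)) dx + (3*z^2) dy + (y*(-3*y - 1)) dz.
d(omega) = (-6*y - 6*z - 1) dy ∧ dz

For a 1-form omega = sum_i f_i dx_i, the exterior derivative is
  d(omega) = sum_{i < j} (∂f_j/∂x_i - ∂f_i/∂x_j) dx_i ∧ dx_j.
  coefficient of dy ∧ dz: ∂f_3/∂y - ∂f_2/∂z = ∂(y*(-3*y - 1))/∂y - ∂(3*z^2)/∂z = -6*y - 6*z - 1
Assembling: d(omega) = (-6*y - 6*z - 1) dy ∧ dz.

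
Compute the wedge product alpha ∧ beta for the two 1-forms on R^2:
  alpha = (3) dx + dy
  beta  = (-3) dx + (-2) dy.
alpha ∧ beta = (-3) dx ∧ dy

Distribute the wedge, using dx_i ∧ dx_j = -dx_j ∧ dx_i and dx_i ∧ dx_i = 0. For each pair (i, j) with i < j, the coefficient of dx_i ∧ dx_j in alpha ∧ beta is (alpha_i * beta_j - alpha_j * beta_i). Collecting: alpha ∧ beta = (-3) dx ∧ dy.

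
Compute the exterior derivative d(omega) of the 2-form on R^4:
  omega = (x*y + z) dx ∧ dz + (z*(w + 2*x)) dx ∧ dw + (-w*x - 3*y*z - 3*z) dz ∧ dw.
d(omega) = (-x) dx ∧ dy ∧ dz + (-2*w - 2*x) dx ∧ dz ∧ dw + (-3*z) dy ∧ dz ∧ dw

For a 2-form omega = sum_{i<j} g_{ij} dx_i ∧ dx_j, the exterior derivative is
  d(omega) = sum_{i<j} d(g_{ij}) ∧ dx_i ∧ dx_j = sum_{i<j, k} (∂g_{ij}/∂x_k) dx_k ∧ dx_i ∧ dx_j.
Expand each term, using dx_k ∧ dx_i ∧ dx_j = sgn(permutation) dx_{(a)} ∧ dx_{(b)} ∧ dx_{(c)} with (a < b < c) sorted:
  d(x*y + z) includes (∂/∂y)(x*y + z) dy = (x) dy, which multiplied by dx ∧ dz gives (-x) dx ∧ dy ∧ dz
  d(z*(w + 2*x)) includes (∂/∂z)(z*(w + 2*x)) dz = (w + 2*x) dz, which multiplied by dx ∧ dw gives (-w - 2*x) dx ∧ dz ∧ dw
  d(-w*x - 3*y*z - 3*z) includes (∂/∂x)(-w*x - 3*y*z - 3*z) dx = (-w) dx, which multiplied by dz ∧ dw gives (-w) dx ∧ dz ∧ dw
  d(-w*x - 3*y*z - 3*z) includes (∂/∂y)(-w*x - 3*y*z - 3*z) dy = (-3*z) dy, which multiplied by dz ∧ dw gives (-3*z) dy ∧ dz ∧ dw
Collecting like 3-forms: d(omega) = (-x) dx ∧ dy ∧ dz + (-2*w - 2*x) dx ∧ dz ∧ dw + (-3*z) dy ∧ dz ∧ dw.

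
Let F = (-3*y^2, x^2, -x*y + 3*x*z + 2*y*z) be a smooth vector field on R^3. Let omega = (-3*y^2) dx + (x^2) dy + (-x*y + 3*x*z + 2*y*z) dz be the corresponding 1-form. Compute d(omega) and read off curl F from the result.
d(omega) = (-x + 2*z) dy ∧ dz + (y - 3*z) dz ∧ dx + (2*x + 6*y) dx ∧ dy; curl F = (-x + 2*z, y - 3*z, 2*x + 6*y)

d omega = sum_{i<j} (∂f_j/∂x_i - ∂f_i/∂x_j) dx_i ∧ dx_j. Under the identification (dy ∧ dz, dz ∧ dx, dx ∧ dy) ↔ (e_x, e_y, e_z), the coefficients are exactly the components of curl F. Compute:
  ∂R/∂y - ∂Q/∂z = (-x + 2*z) - (0) = -x + 2*z
  ∂P/∂z - ∂R/∂x = (0) - (-y + 3*z) = y - 3*z
  ∂Q/∂x - ∂P/∂y = (2*x) - (-6*y) = 2*x + 6*y.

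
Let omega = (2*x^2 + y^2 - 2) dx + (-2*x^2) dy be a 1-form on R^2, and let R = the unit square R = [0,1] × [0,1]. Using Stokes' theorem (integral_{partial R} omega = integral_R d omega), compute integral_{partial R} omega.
integral_(partial R) omega = -3

Stokes: integral_partial_R omega = integral_R d omega with d omega = (∂Q/∂x - ∂P/∂y) dx ∧ dy.
  ∂Q/∂x = -4*x
  ∂P/∂y = 2*y
  integrand = ∂Q/∂x - ∂P/∂y = -4*x - 2*y.
Integrating over R: integral_0^1 integral_0^1 (-4*x - 2*y) dx dy = -3.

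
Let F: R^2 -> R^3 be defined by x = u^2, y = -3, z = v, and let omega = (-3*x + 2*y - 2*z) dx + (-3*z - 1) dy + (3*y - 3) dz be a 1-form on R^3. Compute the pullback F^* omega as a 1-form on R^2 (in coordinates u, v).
F^* omega = (2*u*(-3*u^2 - 2*v - 6)) du + (-12) dv

Using F^*(f dg) = (f ∘ F) d(g ∘ F), substitute each coordinate x_i by F_i(u, v) in f_i, and replace dx_i by d F_i = (∂F_i/∂u) du + (∂F_i/∂v) dv.
  For the x component: f_1(F) = -3*u^2 - 2*v - 6; d F_1 = (2*u) du + (0) dv
  For the y component: f_2(F) = -3*v - 1; d F_2 = (0) du + (0) dv
  For the z component: f_3(F) = -12; d F_3 = (0) du + (1) dv
Combining and collecting du, dv coefficients:
  coeff of du: 2*u*(-3*u^2 - 2*v - 6)
  coeff of dv: -12
F^* omega = (2*u*(-3*u^2 - 2*v - 6)) du + (-12) dv.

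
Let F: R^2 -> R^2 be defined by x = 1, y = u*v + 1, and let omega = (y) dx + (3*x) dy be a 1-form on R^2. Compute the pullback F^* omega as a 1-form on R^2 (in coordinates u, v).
F^* omega = (3*v) du + (3*u) dv

Using F^*(f dg) = (f ∘ F) d(g ∘ F), substitute each coordinate x_i by F_i(u, v) in f_i, and replace dx_i by d F_i = (∂F_i/∂u) du + (∂F_i/∂v) dv.
  For the x component: f_1(F) = u*v + 1; d F_1 = (0) du + (0) dv
  For the y component: f_2(F) = 3; d F_2 = (v) du + (u) dv
Combining and collecting du, dv coefficients:
  coeff of du: 3*v
  coeff of dv: 3*u
F^* omega = (3*v) du + (3*u) dv.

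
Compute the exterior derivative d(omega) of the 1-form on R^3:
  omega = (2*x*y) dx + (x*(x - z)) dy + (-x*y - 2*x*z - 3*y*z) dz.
d(omega) = (-z) dx ∧ dy + (-y - 2*z) dx ∧ dz + (-3*z) dy ∧ dz

For a 1-form omega = sum_i f_i dx_i, the exterior derivative is
  d(omega) = sum_{i < j} (∂f_j/∂x_i - ∂f_i/∂x_j) dx_i ∧ dx_j.
  coefficient of dx ∧ dy: ∂f_2/∂x - ∂f_1/∂y = ∂(x*(x - z))/∂x - ∂(2*x*y)/∂y = -z
  coefficient of dx ∧ dz: ∂f_3/∂x - ∂f_1/∂z = ∂(-x*y - 2*x*z - 3*y*z)/∂x - ∂(2*x*y)/∂z = -y - 2*z
  coefficient of dy ∧ dz: ∂f_3/∂y - ∂f_2/∂z = ∂(-x*y - 2*x*z - 3*y*z)/∂y - ∂(x*(x - z))/∂z = -3*z
Assembling: d(omega) = (-z) dx ∧ dy + (-y - 2*z) dx ∧ dz + (-3*z) dy ∧ dz.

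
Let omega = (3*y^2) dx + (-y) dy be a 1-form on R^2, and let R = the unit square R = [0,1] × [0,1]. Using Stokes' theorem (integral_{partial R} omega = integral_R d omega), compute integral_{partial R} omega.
integral_(partial R) omega = -3

Stokes: integral_partial_R omega = integral_R d omega with d omega = (∂Q/∂x - ∂P/∂y) dx ∧ dy.
  ∂Q/∂x = 0
  ∂P/∂y = 6*y
  integrand = ∂Q/∂x - ∂P/∂y = -6*y.
Integrating over R: integral_0^1 integral_0^1 (-6*y) dx dy = -3.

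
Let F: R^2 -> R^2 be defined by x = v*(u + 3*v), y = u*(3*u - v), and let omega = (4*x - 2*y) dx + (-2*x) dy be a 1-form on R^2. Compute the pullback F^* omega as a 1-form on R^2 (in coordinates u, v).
F^* omega = (2*v*(-9*u^2 - 14*u*v + 9*v^2)) du + (-6*u^3 - 28*u^2*v + 54*u*v^2 + 72*v^3) dv

Using F^*(f dg) = (f ∘ F) d(g ∘ F), substitute each coordinate x_i by F_i(u, v) in f_i, and replace dx_i by d F_i = (∂F_i/∂u) du + (∂F_i/∂v) dv.
  For the x component: f_1(F) = -6*u^2 + 6*u*v + 12*v^2; d F_1 = (v) du + (u + 6*v) dv
  For the y component: f_2(F) = 2*v*(-u - 3*v); d F_2 = (6*u - v) du + (-u) dv
Combining and collecting du, dv coefficients:
  coeff of du: 2*v*(-9*u^2 - 14*u*v + 9*v^2)
  coeff of dv: -6*u^3 - 28*u^2*v + 54*u*v^2 + 72*v^3
F^* omega = (2*v*(-9*u^2 - 14*u*v + 9*v^2)) du + (-6*u^3 - 28*u^2*v + 54*u*v^2 + 72*v^3) dv.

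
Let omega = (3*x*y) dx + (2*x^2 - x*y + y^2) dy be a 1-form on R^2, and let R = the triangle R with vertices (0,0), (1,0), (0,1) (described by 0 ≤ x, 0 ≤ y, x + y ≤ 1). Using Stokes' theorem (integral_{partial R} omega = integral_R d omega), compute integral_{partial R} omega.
integral_(partial R) omega = 0

Stokes: integral_partial_R omega = integral_R d omega with d omega = (∂Q/∂x - ∂P/∂y) dx ∧ dy.
  ∂Q/∂x = 4*x - y
  ∂P/∂y = 3*x
  integrand = ∂Q/∂x - ∂P/∂y = x - y.
Integrating over R: integral_0^1 integral_0^{1-x} (x - y) dy dx = 0.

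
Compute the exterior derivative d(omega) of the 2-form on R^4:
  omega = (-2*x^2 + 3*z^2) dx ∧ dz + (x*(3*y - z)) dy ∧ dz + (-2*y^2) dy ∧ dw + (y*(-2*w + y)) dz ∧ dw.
d(omega) = (3*y - z) dx ∧ dy ∧ dz + (-2*w + 2*y) dy ∧ dz ∧ dw

For a 2-form omega = sum_{i<j} g_{ij} dx_i ∧ dx_j, the exterior derivative is
  d(omega) = sum_{i<j} d(g_{ij}) ∧ dx_i ∧ dx_j = sum_{i<j, k} (∂g_{ij}/∂x_k) dx_k ∧ dx_i ∧ dx_j.
Expand each term, using dx_k ∧ dx_i ∧ dx_j = sgn(permutation) dx_{(a)} ∧ dx_{(b)} ∧ dx_{(c)} with (a < b < c) sorted:
  d(x*(3*y - z)) includes (∂/∂x)(x*(3*y - z)) dx = (3*y - z) dx, which multiplied by dy ∧ dz gives (3*y - z) dx ∧ dy ∧ dz
  d(y*(-2*w + y)) includes (∂/∂y)(y*(-2*w + y)) dy = (-2*w + 2*y) dy, which multiplied by dz ∧ dw gives (-2*w + 2*y) dy ∧ dz ∧ dw
Collecting like 3-forms: d(omega) = (3*y - z) dx ∧ dy ∧ dz + (-2*w + 2*y) dy ∧ dz ∧ dw.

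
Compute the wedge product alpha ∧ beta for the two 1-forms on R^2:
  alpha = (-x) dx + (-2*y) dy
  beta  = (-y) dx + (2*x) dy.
alpha ∧ beta = (-2*x^2 - 2*y^2) dx ∧ dy

Distribute the wedge, using dx_i ∧ dx_j = -dx_j ∧ dx_i and dx_i ∧ dx_i = 0. For each pair (i, j) with i < j, the coefficient of dx_i ∧ dx_j in alpha ∧ beta is (alpha_i * beta_j - alpha_j * beta_i). Collecting: alpha ∧ beta = (-2*x^2 - 2*y^2) dx ∧ dy.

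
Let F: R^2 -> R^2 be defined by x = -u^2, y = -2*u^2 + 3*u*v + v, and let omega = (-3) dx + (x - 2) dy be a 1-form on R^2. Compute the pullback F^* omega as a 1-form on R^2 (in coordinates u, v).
F^* omega = (4*u^3 - 3*u^2*v + 14*u - 6*v) du + (-3*u^3 - u^2 - 6*u - 2) dv

Using F^*(f dg) = (f ∘ F) d(g ∘ F), substitute each coordinate x_i by F_i(u, v) in f_i, and replace dx_i by d F_i = (∂F_i/∂u) du + (∂F_i/∂v) dv.
  For the x component: f_1(F) = -3; d F_1 = (-2*u) du + (0) dv
  For the y component: f_2(F) = -u^2 - 2; d F_2 = (-4*u + 3*v) du + (3*u + 1) dv
Combining and collecting du, dv coefficients:
  coeff of du: 4*u^3 - 3*u^2*v + 14*u - 6*v
  coeff of dv: -3*u^3 - u^2 - 6*u - 2
F^* omega = (4*u^3 - 3*u^2*v + 14*u - 6*v) du + (-3*u^3 - u^2 - 6*u - 2) dv.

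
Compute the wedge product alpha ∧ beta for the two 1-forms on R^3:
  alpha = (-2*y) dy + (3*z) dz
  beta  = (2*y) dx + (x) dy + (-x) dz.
alpha ∧ beta = (4*y^2) dx ∧ dy + (x*(2*y - 3*z)) dy ∧ dz + (-6*y*z) dx ∧ dz

Distribute the wedge, using dx_i ∧ dx_j = -dx_j ∧ dx_i and dx_i ∧ dx_i = 0. For each pair (i, j) with i < j, the coefficient of dx_i ∧ dx_j in alpha ∧ beta is (alpha_i * beta_j - alpha_j * beta_i). Collecting: alpha ∧ beta = (4*y^2) dx ∧ dy + (x*(2*y - 3*z)) dy ∧ dz + (-6*y*z) dx ∧ dz.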